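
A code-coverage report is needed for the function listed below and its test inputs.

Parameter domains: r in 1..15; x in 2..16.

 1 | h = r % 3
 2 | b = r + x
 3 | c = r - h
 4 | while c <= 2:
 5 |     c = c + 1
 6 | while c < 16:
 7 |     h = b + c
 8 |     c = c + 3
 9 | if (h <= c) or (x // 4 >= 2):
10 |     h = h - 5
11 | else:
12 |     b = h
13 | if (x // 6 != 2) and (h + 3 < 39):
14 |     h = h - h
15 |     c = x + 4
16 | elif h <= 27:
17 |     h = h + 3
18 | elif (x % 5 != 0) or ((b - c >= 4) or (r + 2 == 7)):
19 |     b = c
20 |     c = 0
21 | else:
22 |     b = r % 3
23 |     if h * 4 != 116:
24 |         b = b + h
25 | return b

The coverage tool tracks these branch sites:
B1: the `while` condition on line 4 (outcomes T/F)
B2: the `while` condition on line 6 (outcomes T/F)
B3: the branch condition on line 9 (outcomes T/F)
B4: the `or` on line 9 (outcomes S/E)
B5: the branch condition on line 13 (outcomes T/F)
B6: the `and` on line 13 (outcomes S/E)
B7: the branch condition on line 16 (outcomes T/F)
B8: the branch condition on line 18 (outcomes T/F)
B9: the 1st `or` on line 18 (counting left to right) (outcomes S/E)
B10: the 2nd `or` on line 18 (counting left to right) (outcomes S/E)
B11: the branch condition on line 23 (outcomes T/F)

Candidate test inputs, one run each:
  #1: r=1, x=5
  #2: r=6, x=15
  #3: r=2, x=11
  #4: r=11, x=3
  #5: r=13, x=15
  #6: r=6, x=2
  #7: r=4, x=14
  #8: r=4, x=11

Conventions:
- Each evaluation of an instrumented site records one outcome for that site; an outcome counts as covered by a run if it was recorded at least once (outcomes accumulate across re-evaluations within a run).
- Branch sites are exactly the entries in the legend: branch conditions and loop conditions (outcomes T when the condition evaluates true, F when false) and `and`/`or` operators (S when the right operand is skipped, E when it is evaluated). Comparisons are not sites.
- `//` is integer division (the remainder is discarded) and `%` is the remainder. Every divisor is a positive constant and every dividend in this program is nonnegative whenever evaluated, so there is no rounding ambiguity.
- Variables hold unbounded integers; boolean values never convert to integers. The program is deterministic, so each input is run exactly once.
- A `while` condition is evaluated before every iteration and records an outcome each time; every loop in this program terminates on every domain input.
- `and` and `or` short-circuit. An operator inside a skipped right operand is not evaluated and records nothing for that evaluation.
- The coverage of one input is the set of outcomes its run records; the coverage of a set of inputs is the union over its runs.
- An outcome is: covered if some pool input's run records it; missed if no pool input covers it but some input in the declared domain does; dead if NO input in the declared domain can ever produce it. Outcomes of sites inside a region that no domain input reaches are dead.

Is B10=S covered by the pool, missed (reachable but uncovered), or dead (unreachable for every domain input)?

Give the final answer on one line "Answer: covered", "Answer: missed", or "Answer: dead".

B10=S is recorded by pool input(s) 5 -> covered

Answer: covered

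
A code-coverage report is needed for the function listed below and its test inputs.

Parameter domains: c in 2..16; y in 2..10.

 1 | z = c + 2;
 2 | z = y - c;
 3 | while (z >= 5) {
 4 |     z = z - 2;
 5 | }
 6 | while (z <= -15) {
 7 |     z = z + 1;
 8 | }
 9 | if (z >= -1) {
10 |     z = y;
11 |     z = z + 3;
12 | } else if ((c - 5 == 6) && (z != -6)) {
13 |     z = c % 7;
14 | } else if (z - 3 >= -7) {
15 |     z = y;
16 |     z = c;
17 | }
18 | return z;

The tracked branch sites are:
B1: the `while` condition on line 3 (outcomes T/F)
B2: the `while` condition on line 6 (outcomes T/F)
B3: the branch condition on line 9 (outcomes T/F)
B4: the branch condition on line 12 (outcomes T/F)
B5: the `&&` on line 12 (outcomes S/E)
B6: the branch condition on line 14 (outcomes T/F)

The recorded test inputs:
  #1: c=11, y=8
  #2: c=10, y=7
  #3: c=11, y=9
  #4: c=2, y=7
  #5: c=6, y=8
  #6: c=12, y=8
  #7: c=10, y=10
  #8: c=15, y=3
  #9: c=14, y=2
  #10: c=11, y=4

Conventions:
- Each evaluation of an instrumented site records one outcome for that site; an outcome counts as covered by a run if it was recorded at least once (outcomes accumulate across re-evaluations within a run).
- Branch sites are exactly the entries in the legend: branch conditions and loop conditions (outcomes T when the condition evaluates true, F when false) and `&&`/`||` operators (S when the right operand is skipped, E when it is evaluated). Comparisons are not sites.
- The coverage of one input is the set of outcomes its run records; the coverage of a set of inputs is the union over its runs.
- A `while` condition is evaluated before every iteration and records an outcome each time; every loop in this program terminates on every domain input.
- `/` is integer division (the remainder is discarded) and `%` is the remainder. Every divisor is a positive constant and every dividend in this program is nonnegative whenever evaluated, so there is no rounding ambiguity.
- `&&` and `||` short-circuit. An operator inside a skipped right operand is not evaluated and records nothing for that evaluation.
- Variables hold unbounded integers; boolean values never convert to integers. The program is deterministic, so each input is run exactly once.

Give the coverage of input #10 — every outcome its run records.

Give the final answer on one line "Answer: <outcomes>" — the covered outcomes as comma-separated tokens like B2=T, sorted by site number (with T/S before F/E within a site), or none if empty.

Running input #10 (c=11, y=4), event by event:
  B1->F, B2->F, B3->F, B5->E, B4->T
collecting distinct outcomes: B1=F, B2=F, B3=F, B4=T, B5=E

Answer: B1=F, B2=F, B3=F, B4=T, B5=E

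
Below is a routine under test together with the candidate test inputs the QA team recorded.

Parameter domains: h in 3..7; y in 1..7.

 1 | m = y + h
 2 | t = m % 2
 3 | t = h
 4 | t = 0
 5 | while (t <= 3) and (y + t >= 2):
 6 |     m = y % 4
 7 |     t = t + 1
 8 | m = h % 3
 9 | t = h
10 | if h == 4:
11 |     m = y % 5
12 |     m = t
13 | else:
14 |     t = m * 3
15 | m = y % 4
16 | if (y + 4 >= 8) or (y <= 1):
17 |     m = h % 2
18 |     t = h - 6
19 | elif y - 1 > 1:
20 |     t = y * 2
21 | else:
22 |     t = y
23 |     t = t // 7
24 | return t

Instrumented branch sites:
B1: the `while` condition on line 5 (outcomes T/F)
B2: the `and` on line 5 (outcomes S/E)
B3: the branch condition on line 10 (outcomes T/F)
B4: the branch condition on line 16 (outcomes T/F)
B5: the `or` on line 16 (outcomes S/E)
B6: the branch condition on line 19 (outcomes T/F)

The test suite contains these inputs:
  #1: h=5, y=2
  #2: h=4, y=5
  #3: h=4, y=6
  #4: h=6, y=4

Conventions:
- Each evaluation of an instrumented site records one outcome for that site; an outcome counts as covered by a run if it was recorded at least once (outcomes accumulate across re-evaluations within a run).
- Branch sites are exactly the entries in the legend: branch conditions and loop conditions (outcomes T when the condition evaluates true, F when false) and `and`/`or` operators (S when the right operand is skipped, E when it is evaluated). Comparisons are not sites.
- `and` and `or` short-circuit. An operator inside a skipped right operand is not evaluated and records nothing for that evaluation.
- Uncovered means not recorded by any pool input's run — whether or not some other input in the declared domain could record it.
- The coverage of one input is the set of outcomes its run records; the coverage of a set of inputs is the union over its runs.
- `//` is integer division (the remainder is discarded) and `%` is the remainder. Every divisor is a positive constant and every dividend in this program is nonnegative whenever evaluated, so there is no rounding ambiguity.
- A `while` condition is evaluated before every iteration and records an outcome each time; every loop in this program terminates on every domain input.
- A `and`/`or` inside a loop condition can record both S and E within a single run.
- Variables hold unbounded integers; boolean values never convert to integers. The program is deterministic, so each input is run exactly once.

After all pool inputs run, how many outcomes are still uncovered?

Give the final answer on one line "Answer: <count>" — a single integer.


input #1 (h=5, y=2): events B2->E, B1->T, B2->E, B1->T, B2->E, B1->T, B2->E, B1->T, B2->S, B1->F, B3->F, B5->E, B4->F, B6->F; covers B1=T, B1=F, B2=S, B2=E, B3=F, B4=F, B5=E, B6=F
input #2 (h=4, y=5): events B2->E, B1->T, B2->E, B1->T, B2->E, B1->T, B2->E, B1->T, B2->S, B1->F, B3->T, B5->S, B4->T; covers B1=T, B1=F, B2=S, B2=E, B3=T, B4=T, B5=S
input #3 (h=4, y=6): events B2->E, B1->T, B2->E, B1->T, B2->E, B1->T, B2->E, B1->T, B2->S, B1->F, B3->T, B5->S, B4->T; covers B1=T, B1=F, B2=S, B2=E, B3=T, B4=T, B5=S
input #4 (h=6, y=4): events B2->E, B1->T, B2->E, B1->T, B2->E, B1->T, B2->E, B1->T, B2->S, B1->F, B3->F, B5->S, B4->T; covers B1=T, B1=F, B2=S, B2=E, B3=F, B4=T, B5=S
union over the pool: B1=T, B1=F, B2=S, B2=E, B3=T, B3=F, B4=T, B4=F, B5=S, B5=E, B6=F
uncovered (1 of 12): B6=T
Answer: 1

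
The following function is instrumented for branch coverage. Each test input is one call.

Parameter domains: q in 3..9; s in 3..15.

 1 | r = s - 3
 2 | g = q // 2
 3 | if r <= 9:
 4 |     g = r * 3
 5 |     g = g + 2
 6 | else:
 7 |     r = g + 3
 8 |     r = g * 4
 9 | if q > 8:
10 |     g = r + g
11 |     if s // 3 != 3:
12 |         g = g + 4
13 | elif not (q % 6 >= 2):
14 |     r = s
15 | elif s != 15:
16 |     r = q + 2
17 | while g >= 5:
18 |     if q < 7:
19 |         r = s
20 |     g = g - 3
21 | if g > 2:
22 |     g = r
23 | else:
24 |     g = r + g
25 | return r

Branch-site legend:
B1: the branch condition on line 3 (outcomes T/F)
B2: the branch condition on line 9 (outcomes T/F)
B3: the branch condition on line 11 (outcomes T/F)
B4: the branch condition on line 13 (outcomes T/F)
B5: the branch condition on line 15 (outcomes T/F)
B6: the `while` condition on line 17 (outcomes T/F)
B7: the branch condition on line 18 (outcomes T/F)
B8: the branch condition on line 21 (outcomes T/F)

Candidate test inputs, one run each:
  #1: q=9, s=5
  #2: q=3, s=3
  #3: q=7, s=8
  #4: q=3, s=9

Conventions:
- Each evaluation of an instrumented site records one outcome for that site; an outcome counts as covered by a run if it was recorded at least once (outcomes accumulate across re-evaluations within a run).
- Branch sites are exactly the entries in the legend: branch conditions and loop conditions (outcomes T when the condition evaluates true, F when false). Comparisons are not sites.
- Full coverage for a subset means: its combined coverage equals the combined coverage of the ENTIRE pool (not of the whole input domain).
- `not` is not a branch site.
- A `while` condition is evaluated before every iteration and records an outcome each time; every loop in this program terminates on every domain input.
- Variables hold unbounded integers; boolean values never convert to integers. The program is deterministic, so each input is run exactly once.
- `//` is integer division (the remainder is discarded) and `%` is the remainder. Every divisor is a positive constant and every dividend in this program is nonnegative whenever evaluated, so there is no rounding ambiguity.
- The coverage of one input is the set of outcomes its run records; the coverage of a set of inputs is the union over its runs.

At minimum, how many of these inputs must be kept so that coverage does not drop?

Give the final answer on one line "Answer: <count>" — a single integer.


run #1 (q=9, s=5) records B1=T, B2=T, B3=T, B6=T, B6=F, B7=F, B8=F
run #2 (q=3, s=3) records B1=T, B2=F, B4=F, B5=T, B6=F, B8=F
run #3 (q=7, s=8) records B1=T, B2=F, B4=T, B6=T, B6=F, B7=F, B8=F
run #4 (q=3, s=9) records B1=T, B2=F, B4=F, B5=T, B6=T, B6=F, B7=T, B8=F
the full pool covers 12 outcomes: B1=T, B2=T, B2=F, B3=T, B4=T, B4=F, B5=T, B6=T, B6=F, B7=T, B7=F, B8=F
every size-1 subset falls short of the 12 outcomes (best: 8/12)
every size-2 subset falls short of the 12 outcomes (best: 11/12)
the canonical winner is {1, 3, 4}: size 3, full 12-outcome coverage, earliest index list among size-3 covers
Answer: 3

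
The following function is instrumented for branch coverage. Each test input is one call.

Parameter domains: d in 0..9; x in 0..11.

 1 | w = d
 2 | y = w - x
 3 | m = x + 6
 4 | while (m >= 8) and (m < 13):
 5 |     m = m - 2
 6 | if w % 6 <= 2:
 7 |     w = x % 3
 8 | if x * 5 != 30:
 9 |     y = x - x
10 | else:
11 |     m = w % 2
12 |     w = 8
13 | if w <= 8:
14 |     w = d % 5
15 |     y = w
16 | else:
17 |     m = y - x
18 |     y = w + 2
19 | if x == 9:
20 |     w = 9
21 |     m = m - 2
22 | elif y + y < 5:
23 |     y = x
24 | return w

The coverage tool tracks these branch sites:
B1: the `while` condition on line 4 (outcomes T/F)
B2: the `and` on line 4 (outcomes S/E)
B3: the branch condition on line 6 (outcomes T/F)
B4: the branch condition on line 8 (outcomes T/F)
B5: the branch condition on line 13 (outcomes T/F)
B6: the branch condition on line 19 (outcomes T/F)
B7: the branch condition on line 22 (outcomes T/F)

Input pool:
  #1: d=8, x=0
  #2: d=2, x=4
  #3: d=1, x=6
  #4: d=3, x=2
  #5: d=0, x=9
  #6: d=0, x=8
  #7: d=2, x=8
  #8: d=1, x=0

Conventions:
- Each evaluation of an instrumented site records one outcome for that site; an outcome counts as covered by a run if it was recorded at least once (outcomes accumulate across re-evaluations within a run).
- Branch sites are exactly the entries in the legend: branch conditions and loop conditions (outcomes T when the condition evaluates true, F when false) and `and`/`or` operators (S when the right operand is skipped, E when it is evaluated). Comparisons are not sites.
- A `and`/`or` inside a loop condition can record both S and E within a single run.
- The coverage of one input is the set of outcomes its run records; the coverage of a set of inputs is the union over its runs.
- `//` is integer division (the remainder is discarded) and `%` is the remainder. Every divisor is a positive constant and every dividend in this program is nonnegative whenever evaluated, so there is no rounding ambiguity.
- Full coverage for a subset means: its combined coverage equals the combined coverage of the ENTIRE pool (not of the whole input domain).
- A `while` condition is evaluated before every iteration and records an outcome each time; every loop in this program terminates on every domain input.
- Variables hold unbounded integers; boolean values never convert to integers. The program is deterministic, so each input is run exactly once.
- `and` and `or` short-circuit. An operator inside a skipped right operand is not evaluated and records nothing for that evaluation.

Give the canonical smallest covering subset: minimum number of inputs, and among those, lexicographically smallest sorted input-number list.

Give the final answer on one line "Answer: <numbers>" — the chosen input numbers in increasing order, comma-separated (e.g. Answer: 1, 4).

run #1 (d=8, x=0) runs B2->S, B1->F, B3->T, B4->T, B5->T, B6->F, B7->F; records B1=F, B2=S, B3=T, B4=T, B5=T, B6=F, B7=F
run #2 (d=2, x=4) runs B2->E, B1->T, B2->E, B1->T, B2->S, B1->F, B3->T, B4->T, B5->T, B6->F, B7->T; records B1=T, B1=F, B2=S, B2=E, B3=T, B4=T, B5=T, B6=F, B7=T
run #3 (d=1, x=6) runs B2->E, B1->T, B2->E, B1->T, B2->E, B1->T, B2->S, B1->F, B3->T, B4->F, B5->T, B6->F, B7->T; records B1=T, B1=F, B2=S, B2=E, B3=T, B4=F, B5=T, B6=F, B7=T
run #4 (d=3, x=2) runs B2->E, B1->T, B2->S, B1->F, B3->F, B4->T, B5->T, B6->F, B7->F; records B1=T, B1=F, B2=S, B2=E, B3=F, B4=T, B5=T, B6=F, B7=F
run #5 (d=0, x=9) runs B2->E, B1->F, B3->T, B4->T, B5->T, B6->T; records B1=F, B2=E, B3=T, B4=T, B5=T, B6=T
run #6 (d=0, x=8) runs B2->E, B1->F, B3->T, B4->T, B5->T, B6->F, B7->T; records B1=F, B2=E, B3=T, B4=T, B5=T, B6=F, B7=T
run #7 (d=2, x=8) runs B2->E, B1->F, B3->T, B4->T, B5->T, B6->F, B7->T; records B1=F, B2=E, B3=T, B4=T, B5=T, B6=F, B7=T
run #8 (d=1, x=0) runs B2->S, B1->F, B3->T, B4->T, B5->T, B6->F, B7->T; records B1=F, B2=S, B3=T, B4=T, B5=T, B6=F, B7=T
the full pool covers 13 outcomes: B1=T, B1=F, B2=S, B2=E, B3=T, B3=F, B4=T, B4=F, B5=T, B6=T, B6=F, B7=T, B7=F
checked all size-1 subsets: none covers 13 outcomes (max 9/13)
checked all size-2 subsets: none covers 13 outcomes (max 12/13)
the canonical winner is {3, 4, 5}: size 3, full 13-outcome coverage, earliest index list among size-3 covers

Answer: 3, 4, 5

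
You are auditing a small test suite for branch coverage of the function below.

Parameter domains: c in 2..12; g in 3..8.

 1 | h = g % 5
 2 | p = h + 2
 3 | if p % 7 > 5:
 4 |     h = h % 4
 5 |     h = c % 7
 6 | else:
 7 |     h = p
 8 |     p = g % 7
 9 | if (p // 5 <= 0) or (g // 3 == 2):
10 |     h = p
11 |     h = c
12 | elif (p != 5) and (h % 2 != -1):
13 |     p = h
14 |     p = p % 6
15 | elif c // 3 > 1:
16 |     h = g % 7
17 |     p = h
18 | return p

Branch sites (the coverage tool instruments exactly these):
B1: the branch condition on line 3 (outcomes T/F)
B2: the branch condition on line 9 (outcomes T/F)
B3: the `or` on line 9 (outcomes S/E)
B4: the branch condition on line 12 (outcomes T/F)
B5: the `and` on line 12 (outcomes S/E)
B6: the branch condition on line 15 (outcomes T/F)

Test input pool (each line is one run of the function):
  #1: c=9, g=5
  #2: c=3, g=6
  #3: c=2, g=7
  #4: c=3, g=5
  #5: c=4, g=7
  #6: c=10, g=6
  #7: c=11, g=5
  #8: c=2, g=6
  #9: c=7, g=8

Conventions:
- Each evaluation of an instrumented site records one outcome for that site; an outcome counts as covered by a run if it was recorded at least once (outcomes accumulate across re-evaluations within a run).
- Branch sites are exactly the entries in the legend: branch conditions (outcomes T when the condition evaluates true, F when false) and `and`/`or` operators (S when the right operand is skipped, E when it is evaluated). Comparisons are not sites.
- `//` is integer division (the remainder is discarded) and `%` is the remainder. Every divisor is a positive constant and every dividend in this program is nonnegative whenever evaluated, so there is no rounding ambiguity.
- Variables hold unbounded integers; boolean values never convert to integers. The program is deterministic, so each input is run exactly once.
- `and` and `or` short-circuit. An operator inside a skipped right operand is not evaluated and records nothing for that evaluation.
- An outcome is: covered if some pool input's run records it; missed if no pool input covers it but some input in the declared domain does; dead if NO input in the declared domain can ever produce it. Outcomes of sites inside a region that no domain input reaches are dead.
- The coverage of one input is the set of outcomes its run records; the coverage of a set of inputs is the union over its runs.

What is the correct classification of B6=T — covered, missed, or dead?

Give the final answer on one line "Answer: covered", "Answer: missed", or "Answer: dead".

B6=T is recorded by pool input(s) 1, 7 -> covered

Answer: covered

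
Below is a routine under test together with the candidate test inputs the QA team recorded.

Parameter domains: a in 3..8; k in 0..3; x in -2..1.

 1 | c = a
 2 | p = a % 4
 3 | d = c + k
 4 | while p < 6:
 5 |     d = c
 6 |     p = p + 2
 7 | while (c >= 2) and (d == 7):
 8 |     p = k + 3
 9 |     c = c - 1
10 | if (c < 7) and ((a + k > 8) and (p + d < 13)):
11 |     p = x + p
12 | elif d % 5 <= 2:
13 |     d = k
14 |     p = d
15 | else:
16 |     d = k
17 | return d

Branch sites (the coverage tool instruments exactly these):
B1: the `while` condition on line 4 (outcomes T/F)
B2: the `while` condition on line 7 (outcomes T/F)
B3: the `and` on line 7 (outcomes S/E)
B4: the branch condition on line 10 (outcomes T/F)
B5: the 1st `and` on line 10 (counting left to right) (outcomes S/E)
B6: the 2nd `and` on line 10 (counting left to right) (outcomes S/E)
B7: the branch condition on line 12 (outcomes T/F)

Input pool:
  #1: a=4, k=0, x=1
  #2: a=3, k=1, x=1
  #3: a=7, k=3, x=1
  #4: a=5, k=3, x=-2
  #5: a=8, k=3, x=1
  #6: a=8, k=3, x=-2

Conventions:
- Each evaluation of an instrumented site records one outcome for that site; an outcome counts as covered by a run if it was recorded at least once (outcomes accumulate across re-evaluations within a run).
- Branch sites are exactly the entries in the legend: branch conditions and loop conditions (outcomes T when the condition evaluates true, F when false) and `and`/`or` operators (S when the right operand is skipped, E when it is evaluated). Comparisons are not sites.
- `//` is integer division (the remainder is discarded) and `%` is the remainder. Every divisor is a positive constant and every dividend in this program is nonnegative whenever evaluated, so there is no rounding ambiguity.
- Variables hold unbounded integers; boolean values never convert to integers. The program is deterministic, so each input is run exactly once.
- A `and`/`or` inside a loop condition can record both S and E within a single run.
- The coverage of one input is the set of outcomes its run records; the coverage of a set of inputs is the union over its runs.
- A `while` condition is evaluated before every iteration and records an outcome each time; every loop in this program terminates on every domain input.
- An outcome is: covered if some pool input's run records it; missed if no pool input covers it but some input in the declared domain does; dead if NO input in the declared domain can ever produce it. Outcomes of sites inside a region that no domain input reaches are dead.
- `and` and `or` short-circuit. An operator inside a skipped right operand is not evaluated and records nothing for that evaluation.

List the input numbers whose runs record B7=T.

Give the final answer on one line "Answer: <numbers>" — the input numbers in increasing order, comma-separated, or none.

input #1 (a=4, k=0, x=1): does not produce B7=T
input #2 (a=3, k=1, x=1): does not produce B7=T
input #3 (a=7, k=3, x=1): produces B7=T
input #4 (a=5, k=3, x=-2): produces B7=T
input #5 (a=8, k=3, x=1): does not produce B7=T
input #6 (a=8, k=3, x=-2): does not produce B7=T

Answer: 3, 4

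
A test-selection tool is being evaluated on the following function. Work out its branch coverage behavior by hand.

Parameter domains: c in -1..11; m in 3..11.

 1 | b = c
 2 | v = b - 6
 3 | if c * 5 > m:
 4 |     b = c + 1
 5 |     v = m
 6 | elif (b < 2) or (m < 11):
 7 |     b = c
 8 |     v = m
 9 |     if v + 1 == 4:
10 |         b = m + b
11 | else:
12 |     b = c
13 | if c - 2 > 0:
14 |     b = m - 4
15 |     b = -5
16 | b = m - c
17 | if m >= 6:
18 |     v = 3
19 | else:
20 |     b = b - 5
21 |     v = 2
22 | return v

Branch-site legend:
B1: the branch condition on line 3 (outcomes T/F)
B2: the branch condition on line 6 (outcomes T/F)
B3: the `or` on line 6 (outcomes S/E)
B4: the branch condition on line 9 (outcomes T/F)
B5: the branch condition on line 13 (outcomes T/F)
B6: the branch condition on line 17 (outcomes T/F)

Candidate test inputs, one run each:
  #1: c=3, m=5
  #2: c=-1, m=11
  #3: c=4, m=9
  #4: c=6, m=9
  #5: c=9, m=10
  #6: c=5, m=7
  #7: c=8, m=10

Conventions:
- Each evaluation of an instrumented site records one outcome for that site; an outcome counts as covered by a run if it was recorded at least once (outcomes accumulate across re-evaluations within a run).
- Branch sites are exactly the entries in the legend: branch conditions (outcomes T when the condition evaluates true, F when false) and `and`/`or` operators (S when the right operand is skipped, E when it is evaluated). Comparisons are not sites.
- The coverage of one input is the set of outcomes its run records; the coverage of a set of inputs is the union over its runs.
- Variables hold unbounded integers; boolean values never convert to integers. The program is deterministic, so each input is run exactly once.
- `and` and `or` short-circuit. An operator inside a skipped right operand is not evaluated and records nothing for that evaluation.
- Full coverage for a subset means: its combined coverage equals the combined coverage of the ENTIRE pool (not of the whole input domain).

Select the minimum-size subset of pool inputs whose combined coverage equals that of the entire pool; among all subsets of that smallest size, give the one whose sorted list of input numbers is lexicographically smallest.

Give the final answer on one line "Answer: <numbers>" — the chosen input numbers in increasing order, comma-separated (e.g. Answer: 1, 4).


#1 (c=3, m=5) -> B1->T, B5->T, B6->F; covered: B1=T, B5=T, B6=F
#2 (c=-1, m=11) -> B1->F, B3->S, B2->T, B4->F, B5->F, B6->T; covered: B1=F, B2=T, B3=S, B4=F, B5=F, B6=T
#3 (c=4, m=9) -> B1->T, B5->T, B6->T; covered: B1=T, B5=T, B6=T
#4 (c=6, m=9) -> B1->T, B5->T, B6->T; covered: B1=T, B5=T, B6=T
#5 (c=9, m=10) -> B1->T, B5->T, B6->T; covered: B1=T, B5=T, B6=T
#6 (c=5, m=7) -> B1->T, B5->T, B6->T; covered: B1=T, B5=T, B6=T
#7 (c=8, m=10) -> B1->T, B5->T, B6->T; covered: B1=T, B5=T, B6=T
together the pool reaches 9 outcomes: B1=T, B1=F, B2=T, B3=S, B4=F, B5=T, B5=F, B6=T, B6=F
no size-1 subset reaches all 9 outcomes (best union: 6/9)
inputs {1, 2} (size 2) cover everything; no size-2 subset with a lexicographically smaller index list covers all 9
Answer: 1, 2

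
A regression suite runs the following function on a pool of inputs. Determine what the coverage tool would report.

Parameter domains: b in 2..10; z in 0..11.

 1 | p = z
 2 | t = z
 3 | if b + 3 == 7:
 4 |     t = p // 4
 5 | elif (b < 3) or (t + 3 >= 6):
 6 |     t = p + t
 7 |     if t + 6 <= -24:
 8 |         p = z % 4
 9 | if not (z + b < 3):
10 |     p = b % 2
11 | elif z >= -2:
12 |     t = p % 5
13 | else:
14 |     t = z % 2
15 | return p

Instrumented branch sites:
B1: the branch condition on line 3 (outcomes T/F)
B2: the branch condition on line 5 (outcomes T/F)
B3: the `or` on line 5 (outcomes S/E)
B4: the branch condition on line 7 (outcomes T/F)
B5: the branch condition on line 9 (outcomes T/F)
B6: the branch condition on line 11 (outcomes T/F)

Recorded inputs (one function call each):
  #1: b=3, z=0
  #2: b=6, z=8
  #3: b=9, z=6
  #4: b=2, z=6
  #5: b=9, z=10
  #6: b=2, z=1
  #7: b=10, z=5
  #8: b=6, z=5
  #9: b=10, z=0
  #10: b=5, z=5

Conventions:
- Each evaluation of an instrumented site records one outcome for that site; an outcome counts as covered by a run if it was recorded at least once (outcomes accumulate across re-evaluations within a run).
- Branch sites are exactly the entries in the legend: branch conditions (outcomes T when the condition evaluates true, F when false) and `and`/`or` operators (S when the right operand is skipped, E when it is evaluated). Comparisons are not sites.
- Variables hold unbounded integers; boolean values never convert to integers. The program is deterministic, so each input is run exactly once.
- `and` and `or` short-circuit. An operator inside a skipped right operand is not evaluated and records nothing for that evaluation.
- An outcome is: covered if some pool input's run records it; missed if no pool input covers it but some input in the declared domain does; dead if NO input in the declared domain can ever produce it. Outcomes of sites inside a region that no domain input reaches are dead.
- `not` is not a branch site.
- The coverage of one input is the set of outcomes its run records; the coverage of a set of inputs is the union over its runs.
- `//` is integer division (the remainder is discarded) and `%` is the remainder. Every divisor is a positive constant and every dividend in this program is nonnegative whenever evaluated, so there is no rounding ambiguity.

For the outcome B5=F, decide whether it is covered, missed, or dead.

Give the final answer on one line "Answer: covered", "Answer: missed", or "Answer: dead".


no pool input records B5=F
but domain input (b=2, z=0) does record it -> reachable, so missed
Answer: missed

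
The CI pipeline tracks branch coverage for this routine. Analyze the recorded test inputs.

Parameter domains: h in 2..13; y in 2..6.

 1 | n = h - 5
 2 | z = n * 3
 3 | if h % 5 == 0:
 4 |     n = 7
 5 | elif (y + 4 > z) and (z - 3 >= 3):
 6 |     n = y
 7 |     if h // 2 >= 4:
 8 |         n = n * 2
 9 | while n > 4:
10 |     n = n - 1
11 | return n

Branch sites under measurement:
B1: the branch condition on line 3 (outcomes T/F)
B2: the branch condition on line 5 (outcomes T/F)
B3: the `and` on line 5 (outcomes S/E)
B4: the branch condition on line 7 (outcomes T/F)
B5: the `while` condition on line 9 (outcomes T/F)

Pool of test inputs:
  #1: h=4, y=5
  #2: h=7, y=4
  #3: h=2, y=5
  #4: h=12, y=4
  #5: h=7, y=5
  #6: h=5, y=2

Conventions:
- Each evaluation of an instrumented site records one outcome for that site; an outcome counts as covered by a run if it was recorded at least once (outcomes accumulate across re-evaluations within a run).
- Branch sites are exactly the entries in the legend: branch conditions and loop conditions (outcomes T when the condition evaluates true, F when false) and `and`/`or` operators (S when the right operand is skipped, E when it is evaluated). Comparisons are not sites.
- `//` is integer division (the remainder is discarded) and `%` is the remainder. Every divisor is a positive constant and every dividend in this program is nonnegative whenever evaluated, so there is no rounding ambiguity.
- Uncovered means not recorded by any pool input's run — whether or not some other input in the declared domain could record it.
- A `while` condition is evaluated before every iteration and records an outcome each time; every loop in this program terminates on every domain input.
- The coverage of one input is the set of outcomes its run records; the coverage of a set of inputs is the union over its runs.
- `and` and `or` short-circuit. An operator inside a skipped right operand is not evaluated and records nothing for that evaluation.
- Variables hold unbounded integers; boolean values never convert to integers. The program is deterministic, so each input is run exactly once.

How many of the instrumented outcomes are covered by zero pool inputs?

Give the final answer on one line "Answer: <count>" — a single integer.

input #1 (h=4, y=5): events B1->F, B3->E, B2->F, B5->F; covers B1=F, B2=F, B3=E, B5=F
input #2 (h=7, y=4): events B1->F, B3->E, B2->T, B4->F, B5->F; covers B1=F, B2=T, B3=E, B4=F, B5=F
input #3 (h=2, y=5): events B1->F, B3->E, B2->F, B5->F; covers B1=F, B2=F, B3=E, B5=F
input #4 (h=12, y=4): events B1->F, B3->S, B2->F, B5->T, B5->T, B5->T, B5->F; covers B1=F, B2=F, B3=S, B5=T, B5=F
input #5 (h=7, y=5): events B1->F, B3->E, B2->T, B4->F, B5->T, B5->F; covers B1=F, B2=T, B3=E, B4=F, B5=T, B5=F
input #6 (h=5, y=2): events B1->T, B5->T, B5->T, B5->T, B5->F; covers B1=T, B5=T, B5=F
union over the pool: B1=T, B1=F, B2=T, B2=F, B3=S, B3=E, B4=F, B5=T, B5=F
uncovered (1 of 10): B4=T

Answer: 1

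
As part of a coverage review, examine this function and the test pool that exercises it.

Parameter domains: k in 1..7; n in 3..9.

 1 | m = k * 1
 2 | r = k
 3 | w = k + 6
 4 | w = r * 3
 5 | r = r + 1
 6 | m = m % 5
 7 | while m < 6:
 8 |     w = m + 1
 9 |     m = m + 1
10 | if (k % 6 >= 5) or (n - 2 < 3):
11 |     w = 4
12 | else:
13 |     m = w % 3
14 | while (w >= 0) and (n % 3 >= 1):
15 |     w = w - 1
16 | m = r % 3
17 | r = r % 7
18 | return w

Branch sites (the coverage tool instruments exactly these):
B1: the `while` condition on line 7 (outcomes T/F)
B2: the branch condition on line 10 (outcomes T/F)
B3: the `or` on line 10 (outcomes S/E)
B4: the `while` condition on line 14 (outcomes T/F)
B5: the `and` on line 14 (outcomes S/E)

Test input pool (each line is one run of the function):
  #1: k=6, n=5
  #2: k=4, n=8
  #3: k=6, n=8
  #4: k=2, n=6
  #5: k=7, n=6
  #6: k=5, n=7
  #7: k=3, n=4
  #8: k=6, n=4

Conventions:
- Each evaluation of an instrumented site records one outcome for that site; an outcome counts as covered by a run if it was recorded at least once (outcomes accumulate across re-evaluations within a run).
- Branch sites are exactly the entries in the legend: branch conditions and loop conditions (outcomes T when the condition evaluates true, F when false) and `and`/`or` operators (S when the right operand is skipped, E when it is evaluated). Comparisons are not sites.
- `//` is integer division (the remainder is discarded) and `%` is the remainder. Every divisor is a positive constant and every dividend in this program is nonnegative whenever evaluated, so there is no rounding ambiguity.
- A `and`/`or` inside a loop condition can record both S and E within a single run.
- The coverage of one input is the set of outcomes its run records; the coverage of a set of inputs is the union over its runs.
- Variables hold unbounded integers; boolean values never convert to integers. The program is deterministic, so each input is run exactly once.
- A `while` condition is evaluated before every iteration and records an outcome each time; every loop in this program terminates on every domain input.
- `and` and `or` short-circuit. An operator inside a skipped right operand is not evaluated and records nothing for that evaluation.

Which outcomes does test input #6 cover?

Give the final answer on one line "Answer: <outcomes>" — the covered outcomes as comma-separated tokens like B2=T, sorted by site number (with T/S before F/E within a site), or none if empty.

Event log for input #6 (k=5, n=7):
  B1->T, B1->T, B1->T, B1->T, B1->T, B1->T, B1->F, B3->S, B2->T, B5->E
  B4->T, B5->E, B4->T, B5->E, B4->T, B5->E, B4->T, B5->E, B4->T, B5->S
  B4->F
as a set, this run covers: B1=T, B1=F, B2=T, B3=S, B4=T, B4=F, B5=S, B5=E

Answer: B1=T, B1=F, B2=T, B3=S, B4=T, B4=F, B5=S, B5=E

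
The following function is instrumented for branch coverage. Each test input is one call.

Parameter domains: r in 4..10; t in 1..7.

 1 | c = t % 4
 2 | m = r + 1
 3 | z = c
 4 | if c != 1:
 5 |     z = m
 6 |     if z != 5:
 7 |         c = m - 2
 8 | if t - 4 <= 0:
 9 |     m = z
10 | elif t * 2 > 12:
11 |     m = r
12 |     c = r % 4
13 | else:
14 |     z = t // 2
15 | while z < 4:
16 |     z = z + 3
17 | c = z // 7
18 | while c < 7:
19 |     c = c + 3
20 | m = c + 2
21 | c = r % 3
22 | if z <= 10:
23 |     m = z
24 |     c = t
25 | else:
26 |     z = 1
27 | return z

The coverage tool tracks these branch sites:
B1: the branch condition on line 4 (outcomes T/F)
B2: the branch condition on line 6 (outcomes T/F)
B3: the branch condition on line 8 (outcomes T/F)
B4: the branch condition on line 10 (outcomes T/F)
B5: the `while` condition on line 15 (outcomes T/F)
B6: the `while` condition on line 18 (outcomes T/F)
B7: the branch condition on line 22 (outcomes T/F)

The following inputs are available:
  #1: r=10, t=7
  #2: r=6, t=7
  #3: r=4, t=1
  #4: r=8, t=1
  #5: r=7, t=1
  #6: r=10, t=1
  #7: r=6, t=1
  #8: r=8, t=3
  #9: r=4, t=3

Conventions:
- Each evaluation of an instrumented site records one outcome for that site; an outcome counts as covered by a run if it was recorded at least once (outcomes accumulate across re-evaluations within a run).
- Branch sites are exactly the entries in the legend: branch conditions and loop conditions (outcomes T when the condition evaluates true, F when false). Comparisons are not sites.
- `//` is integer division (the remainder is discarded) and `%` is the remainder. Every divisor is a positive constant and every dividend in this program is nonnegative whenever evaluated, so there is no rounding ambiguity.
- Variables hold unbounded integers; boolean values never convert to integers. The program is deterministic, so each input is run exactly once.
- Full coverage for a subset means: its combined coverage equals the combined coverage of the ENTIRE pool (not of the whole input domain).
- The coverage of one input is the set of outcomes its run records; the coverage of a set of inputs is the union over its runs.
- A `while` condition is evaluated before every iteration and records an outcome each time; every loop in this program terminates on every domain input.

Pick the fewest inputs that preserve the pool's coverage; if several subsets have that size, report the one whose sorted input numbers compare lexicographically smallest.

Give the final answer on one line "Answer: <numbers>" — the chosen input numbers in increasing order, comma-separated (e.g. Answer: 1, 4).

run #1 (r=10, t=7) records B1=T, B2=T, B3=F, B4=T, B5=F, B6=T, B6=F, B7=F
run #2 (r=6, t=7) records B1=T, B2=T, B3=F, B4=T, B5=F, B6=T, B6=F, B7=T
run #3 (r=4, t=1) records B1=F, B3=T, B5=T, B5=F, B6=T, B6=F, B7=T
run #4 (r=8, t=1) records B1=F, B3=T, B5=T, B5=F, B6=T, B6=F, B7=T
run #5 (r=7, t=1) records B1=F, B3=T, B5=T, B5=F, B6=T, B6=F, B7=T
run #6 (r=10, t=1) records B1=F, B3=T, B5=T, B5=F, B6=T, B6=F, B7=T
run #7 (r=6, t=1) records B1=F, B3=T, B5=T, B5=F, B6=T, B6=F, B7=T
run #8 (r=8, t=3) records B1=T, B2=T, B3=T, B5=F, B6=T, B6=F, B7=T
run #9 (r=4, t=3) records B1=T, B2=F, B3=T, B5=F, B6=T, B6=F, B7=T
union over all inputs: B1=T, B1=F, B2=T, B2=F, B3=T, B3=F, B4=T, B5=T, B5=F, B6=T, B6=F, B7=T, B7=F (13 outcomes)
size 1 is not enough: best union over all size-1 subsets is 8/13
size 2 is not enough: best union over all size-2 subsets is 12/13
at size 3, {1, 3, 9} reaches all 13 outcomes; every lexicographically earlier size-3 subset fails

Answer: 1, 3, 9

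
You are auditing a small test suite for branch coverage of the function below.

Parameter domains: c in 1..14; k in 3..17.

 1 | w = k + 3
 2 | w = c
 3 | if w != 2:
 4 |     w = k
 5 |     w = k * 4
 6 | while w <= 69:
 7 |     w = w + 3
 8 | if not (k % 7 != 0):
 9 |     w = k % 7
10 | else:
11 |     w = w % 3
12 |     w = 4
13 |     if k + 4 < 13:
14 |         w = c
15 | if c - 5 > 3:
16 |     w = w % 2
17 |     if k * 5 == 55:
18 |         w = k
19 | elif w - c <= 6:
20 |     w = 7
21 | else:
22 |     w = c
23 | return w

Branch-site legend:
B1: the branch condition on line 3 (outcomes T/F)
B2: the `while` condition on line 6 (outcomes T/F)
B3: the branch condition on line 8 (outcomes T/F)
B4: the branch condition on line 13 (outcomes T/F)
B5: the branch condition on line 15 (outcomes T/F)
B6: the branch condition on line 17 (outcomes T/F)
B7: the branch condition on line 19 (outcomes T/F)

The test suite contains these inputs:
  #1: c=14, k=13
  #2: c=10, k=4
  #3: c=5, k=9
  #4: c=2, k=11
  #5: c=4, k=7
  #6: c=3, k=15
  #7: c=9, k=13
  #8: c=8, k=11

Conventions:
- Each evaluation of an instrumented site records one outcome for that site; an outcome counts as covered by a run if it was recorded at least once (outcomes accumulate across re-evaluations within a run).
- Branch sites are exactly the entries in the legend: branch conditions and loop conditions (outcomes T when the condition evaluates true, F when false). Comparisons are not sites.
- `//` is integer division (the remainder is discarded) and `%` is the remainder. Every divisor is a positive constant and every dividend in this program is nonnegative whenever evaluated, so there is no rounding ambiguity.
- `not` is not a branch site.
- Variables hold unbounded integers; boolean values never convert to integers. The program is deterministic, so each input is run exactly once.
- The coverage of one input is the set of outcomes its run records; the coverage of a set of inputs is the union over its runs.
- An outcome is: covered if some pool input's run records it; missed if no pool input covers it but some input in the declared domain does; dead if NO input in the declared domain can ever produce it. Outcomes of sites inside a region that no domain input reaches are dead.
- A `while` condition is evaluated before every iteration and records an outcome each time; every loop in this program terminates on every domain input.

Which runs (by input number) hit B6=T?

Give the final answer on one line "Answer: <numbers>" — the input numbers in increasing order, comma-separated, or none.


input #1 (c=14, k=13): does not record B6=T
input #2 (c=10, k=4): does not record B6=T
input #3 (c=5, k=9): does not record B6=T
input #4 (c=2, k=11): does not record B6=T
input #5 (c=4, k=7): does not record B6=T
input #6 (c=3, k=15): does not record B6=T
input #7 (c=9, k=13): does not record B6=T
input #8 (c=8, k=11): does not record B6=T
Answer: none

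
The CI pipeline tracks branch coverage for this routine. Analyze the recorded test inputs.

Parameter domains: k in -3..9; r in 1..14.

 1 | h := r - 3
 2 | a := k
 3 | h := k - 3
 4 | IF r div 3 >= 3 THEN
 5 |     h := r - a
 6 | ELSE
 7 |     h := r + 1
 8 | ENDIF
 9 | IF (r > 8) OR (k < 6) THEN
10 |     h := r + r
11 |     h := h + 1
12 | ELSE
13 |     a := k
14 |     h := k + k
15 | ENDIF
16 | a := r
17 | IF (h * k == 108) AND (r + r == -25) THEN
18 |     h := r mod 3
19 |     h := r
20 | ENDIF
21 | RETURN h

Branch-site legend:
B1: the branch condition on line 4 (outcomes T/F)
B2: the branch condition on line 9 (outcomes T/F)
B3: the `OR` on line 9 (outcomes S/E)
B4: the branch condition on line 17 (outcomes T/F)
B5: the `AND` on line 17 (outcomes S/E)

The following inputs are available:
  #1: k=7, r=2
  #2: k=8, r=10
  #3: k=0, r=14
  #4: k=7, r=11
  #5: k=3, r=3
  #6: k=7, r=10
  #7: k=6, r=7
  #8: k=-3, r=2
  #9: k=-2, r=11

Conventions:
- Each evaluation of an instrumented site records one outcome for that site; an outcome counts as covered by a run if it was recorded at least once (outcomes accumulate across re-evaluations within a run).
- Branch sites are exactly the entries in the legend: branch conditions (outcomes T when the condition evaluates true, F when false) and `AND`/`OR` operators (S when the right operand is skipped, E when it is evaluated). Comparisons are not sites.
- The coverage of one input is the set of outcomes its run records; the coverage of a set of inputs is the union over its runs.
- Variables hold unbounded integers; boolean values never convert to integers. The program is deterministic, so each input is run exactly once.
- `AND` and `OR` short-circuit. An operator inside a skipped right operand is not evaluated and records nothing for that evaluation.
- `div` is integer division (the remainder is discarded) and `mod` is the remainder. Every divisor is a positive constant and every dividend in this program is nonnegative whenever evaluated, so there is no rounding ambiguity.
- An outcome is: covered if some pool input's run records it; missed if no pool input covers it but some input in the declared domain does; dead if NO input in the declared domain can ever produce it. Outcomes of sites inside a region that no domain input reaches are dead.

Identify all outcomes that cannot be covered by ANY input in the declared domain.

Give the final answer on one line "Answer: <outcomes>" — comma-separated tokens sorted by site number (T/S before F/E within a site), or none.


sweeping the full domain (182 inputs) for each outcome:
  B4=T: never recorded by any domain input -> dead
  reachable outcomes have witnesses, e.g. B1=T (e.g. k=-3, r=9), B1=F (e.g. k=-3, r=1), B2=T (e.g. k=-3, r=1), B2=F (e.g. k=6, r=1)
Answer: B4=T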